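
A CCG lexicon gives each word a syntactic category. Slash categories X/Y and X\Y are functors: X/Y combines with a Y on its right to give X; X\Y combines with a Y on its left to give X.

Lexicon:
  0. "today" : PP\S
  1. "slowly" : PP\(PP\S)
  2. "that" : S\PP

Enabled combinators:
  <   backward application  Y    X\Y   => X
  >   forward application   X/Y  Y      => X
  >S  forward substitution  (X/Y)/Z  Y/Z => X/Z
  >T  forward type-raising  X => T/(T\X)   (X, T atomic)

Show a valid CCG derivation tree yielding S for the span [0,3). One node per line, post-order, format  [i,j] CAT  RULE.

[0,1] PP\S  lex  "today"
[1,2] PP\(PP\S)  lex  "slowly"
[0,2] PP  <  k=1
[2,3] S\PP  lex  "that"
[0,3] S  <  k=2

[0,3] S   <
  [0,2] PP   <
    [0,1] "today" : PP\S
    [1,2] "slowly" : PP\(PP\S)
  [2,3] "that" : S\PP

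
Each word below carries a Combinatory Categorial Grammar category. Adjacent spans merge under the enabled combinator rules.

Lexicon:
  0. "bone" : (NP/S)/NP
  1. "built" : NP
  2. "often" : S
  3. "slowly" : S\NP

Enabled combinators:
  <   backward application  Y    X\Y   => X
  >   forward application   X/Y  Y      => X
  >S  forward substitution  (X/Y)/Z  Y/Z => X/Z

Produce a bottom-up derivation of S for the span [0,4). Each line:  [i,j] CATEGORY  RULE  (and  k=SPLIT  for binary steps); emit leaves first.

[0,1] (NP/S)/NP  lex  "bone"
[1,2] NP  lex  "built"
[0,2] NP/S  >  k=1
[2,3] S  lex  "often"
[0,3] NP  >  k=2
[3,4] S\NP  lex  "slowly"
[0,4] S  <  k=3

[0,4] S   <
  [0,3] NP   >
    [0,2] NP/S   >
      [0,1] "bone" : (NP/S)/NP
      [1,2] "built" : NP
    [2,3] "often" : S
  [3,4] "slowly" : S\NP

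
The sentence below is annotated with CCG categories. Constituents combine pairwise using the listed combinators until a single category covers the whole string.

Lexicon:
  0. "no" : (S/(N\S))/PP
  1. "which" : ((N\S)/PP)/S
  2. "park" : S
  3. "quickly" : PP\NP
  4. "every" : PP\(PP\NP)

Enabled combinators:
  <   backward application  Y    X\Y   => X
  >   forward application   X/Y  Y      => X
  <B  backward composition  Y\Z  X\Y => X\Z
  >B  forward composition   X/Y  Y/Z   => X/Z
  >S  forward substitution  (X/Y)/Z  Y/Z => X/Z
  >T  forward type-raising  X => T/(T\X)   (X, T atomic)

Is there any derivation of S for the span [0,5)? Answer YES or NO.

YES

[0,5] S   >
  [0,3] S/PP   >S
    [0,1] "no" : (S/(N\S))/PP
    [1,3] (N\S)/PP   >
      [1,2] "which" : ((N\S)/PP)/S
      [2,3] "park" : S
  [3,5] PP   <
    [3,4] "quickly" : PP\NP
    [4,5] "every" : PP\(PP\NP)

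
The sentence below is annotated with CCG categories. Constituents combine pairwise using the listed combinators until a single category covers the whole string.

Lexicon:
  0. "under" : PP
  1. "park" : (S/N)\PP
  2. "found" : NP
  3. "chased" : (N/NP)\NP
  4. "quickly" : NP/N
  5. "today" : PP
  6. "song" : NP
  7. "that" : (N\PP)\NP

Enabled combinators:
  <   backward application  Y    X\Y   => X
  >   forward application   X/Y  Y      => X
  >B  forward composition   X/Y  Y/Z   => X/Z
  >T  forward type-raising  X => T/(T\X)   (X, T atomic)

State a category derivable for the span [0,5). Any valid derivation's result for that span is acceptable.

[0,8] S   >
  [0,5] S/N   >B
    [0,2] S/N   <
      [0,1] "under" : PP
      [1,2] "park" : (S/N)\PP
    [2,5] N/N   >B
      [2,4] N/NP   <
        [2,3] "found" : NP
        [3,4] "chased" : (N/NP)\NP
      [4,5] "quickly" : NP/N
  [5,8] N   <
    [5,6] "today" : PP
    [6,8] N\PP   <
      [6,7] "song" : NP
      [7,8] "that" : (N\PP)\NP

S/N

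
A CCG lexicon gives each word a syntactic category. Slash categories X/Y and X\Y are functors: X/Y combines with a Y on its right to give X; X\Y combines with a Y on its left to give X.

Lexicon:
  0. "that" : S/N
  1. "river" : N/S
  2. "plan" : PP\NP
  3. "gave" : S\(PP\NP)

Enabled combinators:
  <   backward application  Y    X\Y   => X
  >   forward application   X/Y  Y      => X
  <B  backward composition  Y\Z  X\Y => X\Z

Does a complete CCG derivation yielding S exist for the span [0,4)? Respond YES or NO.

YES

[0,4] S   >
  [0,1] "that" : S/N
  [1,4] N   >
    [1,2] "river" : N/S
    [2,4] S   <
      [2,3] "plan" : PP\NP
      [3,4] "gave" : S\(PP\NP)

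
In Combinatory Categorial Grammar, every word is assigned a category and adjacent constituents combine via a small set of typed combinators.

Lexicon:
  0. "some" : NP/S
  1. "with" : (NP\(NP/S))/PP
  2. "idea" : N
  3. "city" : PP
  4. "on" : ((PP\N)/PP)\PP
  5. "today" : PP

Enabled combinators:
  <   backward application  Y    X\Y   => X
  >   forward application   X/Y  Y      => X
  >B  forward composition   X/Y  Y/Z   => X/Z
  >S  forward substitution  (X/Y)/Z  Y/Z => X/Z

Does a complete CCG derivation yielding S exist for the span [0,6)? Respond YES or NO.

NO

NP/S (NP\(NP/S))/PP N PP ((PP\N)/PP)\PP PP
CKY chart[0,6] = {NP}; S ∉ chart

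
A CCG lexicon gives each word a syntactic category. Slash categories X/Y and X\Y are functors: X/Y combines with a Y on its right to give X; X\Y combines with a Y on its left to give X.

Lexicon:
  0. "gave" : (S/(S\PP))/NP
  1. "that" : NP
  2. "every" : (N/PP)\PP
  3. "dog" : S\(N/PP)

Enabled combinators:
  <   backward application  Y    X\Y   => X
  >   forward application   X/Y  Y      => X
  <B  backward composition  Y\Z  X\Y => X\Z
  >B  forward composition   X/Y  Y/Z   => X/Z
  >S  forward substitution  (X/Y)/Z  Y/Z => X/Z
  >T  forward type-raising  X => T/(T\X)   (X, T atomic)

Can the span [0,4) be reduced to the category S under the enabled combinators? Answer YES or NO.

[0,4] S   >
  [0,2] S/(S\PP)   >
    [0,1] "gave" : (S/(S\PP))/NP
    [1,2] "that" : NP
  [2,4] S\PP   <B
    [2,3] "every" : (N/PP)\PP
    [3,4] "dog" : S\(N/PP)

YES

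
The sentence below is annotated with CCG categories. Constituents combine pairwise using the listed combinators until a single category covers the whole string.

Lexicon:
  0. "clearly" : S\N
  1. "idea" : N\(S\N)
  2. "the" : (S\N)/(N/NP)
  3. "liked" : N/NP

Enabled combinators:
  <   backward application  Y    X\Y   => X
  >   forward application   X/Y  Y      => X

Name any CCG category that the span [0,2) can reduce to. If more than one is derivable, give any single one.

[0,4] S   <
  [0,2] N   <
    [0,1] "clearly" : S\N
    [1,2] "idea" : N\(S\N)
  [2,4] S\N   >
    [2,3] "the" : (S\N)/(N/NP)
    [3,4] "liked" : N/NP

N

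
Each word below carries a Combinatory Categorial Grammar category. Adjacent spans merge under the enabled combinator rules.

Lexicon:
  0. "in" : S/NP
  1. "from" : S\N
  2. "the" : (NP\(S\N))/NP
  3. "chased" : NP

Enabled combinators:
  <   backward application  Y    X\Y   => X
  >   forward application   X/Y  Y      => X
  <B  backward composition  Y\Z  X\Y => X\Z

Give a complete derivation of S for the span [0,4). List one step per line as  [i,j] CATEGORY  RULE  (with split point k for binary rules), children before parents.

[0,1] S/NP  lex  "in"
[1,2] S\N  lex  "from"
[2,3] (NP\(S\N))/NP  lex  "the"
[3,4] NP  lex  "chased"
[2,4] NP\(S\N)  >  k=3
[1,4] NP  <  k=2
[0,4] S  >  k=1

[0,4] S   >
  [0,1] "in" : S/NP
  [1,4] NP   <
    [1,2] "from" : S\N
    [2,4] NP\(S\N)   >
      [2,3] "the" : (NP\(S\N))/NP
      [3,4] "chased" : NP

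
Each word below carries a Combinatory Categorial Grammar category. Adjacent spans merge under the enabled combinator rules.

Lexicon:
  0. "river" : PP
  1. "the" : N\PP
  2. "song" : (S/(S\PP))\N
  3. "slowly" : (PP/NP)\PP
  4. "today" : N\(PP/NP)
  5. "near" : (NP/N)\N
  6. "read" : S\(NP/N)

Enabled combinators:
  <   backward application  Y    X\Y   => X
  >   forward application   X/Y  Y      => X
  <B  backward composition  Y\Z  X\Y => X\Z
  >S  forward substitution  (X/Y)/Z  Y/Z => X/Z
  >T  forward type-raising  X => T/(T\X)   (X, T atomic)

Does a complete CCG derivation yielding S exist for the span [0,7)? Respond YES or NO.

[0,7] S   >
  [0,3] S/(S\PP)   <
    [0,2] N   <
      [0,1] "river" : PP
      [1,2] "the" : N\PP
    [2,3] "song" : (S/(S\PP))\N
  [3,7] S\PP   <B
    [3,5] N\PP   <B
      [3,4] "slowly" : (PP/NP)\PP
      [4,5] "today" : N\(PP/NP)
    [5,7] S\N   <B
      [5,6] "near" : (NP/N)\N
      [6,7] "read" : S\(NP/N)

YES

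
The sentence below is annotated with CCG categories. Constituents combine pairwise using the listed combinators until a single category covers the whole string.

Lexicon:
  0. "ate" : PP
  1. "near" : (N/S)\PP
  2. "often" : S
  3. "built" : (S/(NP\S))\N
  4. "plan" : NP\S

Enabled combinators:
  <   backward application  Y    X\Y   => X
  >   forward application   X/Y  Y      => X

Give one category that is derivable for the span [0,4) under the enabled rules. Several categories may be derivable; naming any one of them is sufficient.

[0,5] S   >
  [0,4] S/(NP\S)   <
    [0,3] N   >
      [0,2] N/S   <
        [0,1] "ate" : PP
        [1,2] "near" : (N/S)\PP
      [2,3] "often" : S
    [3,4] "built" : (S/(NP\S))\N
  [4,5] "plan" : NP\S

S/(NP\S)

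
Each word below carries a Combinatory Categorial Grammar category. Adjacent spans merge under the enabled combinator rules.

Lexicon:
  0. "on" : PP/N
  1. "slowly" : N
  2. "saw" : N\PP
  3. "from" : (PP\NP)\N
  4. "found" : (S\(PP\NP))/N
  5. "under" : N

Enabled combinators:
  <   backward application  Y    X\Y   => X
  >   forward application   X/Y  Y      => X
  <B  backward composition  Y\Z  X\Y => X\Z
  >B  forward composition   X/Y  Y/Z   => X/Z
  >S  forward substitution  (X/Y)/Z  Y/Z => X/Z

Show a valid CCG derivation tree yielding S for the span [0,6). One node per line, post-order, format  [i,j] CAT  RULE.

[0,1] PP/N  lex  "on"
[1,2] N  lex  "slowly"
[0,2] PP  >  k=1
[2,3] N\PP  lex  "saw"
[3,4] (PP\NP)\N  lex  "from"
[4,5] (S\(PP\NP))/N  lex  "found"
[5,6] N  lex  "under"
[4,6] S\(PP\NP)  >  k=5
[3,6] S\N  <B  k=4
[2,6] S\PP  <B  k=3
[0,6] S  <  k=2

[0,6] S   <
  [0,2] PP   >
    [0,1] "on" : PP/N
    [1,2] "slowly" : N
  [2,6] S\PP   <B
    [2,3] "saw" : N\PP
    [3,6] S\N   <B
      [3,4] "from" : (PP\NP)\N
      [4,6] S\(PP\NP)   >
        [4,5] "found" : (S\(PP\NP))/N
        [5,6] "under" : N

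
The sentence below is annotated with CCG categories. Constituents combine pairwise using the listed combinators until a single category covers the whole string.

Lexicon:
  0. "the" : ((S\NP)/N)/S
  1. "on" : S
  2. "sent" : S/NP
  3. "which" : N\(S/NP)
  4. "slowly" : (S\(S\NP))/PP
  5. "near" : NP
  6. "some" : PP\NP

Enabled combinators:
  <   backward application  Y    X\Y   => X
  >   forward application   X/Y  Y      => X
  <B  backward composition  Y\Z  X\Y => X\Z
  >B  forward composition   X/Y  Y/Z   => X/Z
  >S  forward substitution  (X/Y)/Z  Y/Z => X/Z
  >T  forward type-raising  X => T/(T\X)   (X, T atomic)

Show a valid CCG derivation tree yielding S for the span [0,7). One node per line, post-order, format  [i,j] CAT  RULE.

[0,1] ((S\NP)/N)/S  lex  "the"
[1,2] S  lex  "on"
[0,2] (S\NP)/N  >  k=1
[2,3] S/NP  lex  "sent"
[3,4] N\(S/NP)  lex  "which"
[2,4] N  <  k=3
[0,4] S\NP  >  k=2
[4,5] (S\(S\NP))/PP  lex  "slowly"
[5,6] NP  lex  "near"
[5,6] PP/(PP\NP)  >T
[6,7] PP\NP  lex  "some"
[5,7] PP  >  k=6
[4,7] S\(S\NP)  >  k=5
[0,7] S  <  k=4

[0,7] S   <
  [0,4] S\NP   >
    [0,2] (S\NP)/N   >
      [0,1] "the" : ((S\NP)/N)/S
      [1,2] "on" : S
    [2,4] N   <
      [2,3] "sent" : S/NP
      [3,4] "which" : N\(S/NP)
  [4,7] S\(S\NP)   >
    [4,5] "slowly" : (S\(S\NP))/PP
    [5,7] PP   >
      [5,6] PP/(PP\NP)   >T
        [5,6] "near" : NP
      [6,7] "some" : PP\NP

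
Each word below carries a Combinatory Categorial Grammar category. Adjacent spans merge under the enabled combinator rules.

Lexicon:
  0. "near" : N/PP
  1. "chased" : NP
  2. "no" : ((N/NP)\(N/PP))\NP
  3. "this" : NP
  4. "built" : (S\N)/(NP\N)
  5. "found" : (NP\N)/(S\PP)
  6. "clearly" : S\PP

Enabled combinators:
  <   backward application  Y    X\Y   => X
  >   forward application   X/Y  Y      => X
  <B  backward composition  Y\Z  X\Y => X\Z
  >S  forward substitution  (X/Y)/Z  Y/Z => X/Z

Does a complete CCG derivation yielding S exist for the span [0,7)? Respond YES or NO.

[0,7] S   <
  [0,4] N   >
    [0,3] N/NP   <
      [0,1] "near" : N/PP
      [1,3] (N/NP)\(N/PP)   <
        [1,2] "chased" : NP
        [2,3] "no" : ((N/NP)\(N/PP))\NP
    [3,4] "this" : NP
  [4,7] S\N   >
    [4,5] "built" : (S\N)/(NP\N)
    [5,7] NP\N   >
      [5,6] "found" : (NP\N)/(S\PP)
      [6,7] "clearly" : S\PP

YES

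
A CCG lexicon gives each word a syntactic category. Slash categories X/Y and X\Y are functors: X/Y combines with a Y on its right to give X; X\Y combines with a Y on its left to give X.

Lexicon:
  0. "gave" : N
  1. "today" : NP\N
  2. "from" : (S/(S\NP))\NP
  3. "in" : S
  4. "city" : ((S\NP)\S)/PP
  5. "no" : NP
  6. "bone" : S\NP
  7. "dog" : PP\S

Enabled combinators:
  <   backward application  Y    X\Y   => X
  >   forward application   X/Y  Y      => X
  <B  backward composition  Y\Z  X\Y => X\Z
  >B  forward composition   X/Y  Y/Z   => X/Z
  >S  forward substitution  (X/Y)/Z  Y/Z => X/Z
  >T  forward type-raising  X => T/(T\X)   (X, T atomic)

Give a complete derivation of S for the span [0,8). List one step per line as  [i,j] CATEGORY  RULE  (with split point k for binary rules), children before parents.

[0,8] S   >
  [0,3] S/(S\NP)   <
    [0,2] NP   <
      [0,1] "gave" : N
      [1,2] "today" : NP\N
    [2,3] "from" : (S/(S\NP))\NP
  [3,8] S\NP   <
    [3,4] "in" : S
    [4,8] (S\NP)\S   >
      [4,5] "city" : ((S\NP)\S)/PP
      [5,8] PP   >
        [5,6] PP/(PP\NP)   >T
          [5,6] "no" : NP
        [6,8] PP\NP   <B
          [6,7] "bone" : S\NP
          [7,8] "dog" : PP\S

[0,1] N  lex  "gave"
[1,2] NP\N  lex  "today"
[0,2] NP  <  k=1
[2,3] (S/(S\NP))\NP  lex  "from"
[0,3] S/(S\NP)  <  k=2
[3,4] S  lex  "in"
[4,5] ((S\NP)\S)/PP  lex  "city"
[5,6] NP  lex  "no"
[5,6] PP/(PP\NP)  >T
[6,7] S\NP  lex  "bone"
[7,8] PP\S  lex  "dog"
[6,8] PP\NP  <B  k=7
[5,8] PP  >  k=6
[4,8] (S\NP)\S  >  k=5
[3,8] S\NP  <  k=4
[0,8] S  >  k=3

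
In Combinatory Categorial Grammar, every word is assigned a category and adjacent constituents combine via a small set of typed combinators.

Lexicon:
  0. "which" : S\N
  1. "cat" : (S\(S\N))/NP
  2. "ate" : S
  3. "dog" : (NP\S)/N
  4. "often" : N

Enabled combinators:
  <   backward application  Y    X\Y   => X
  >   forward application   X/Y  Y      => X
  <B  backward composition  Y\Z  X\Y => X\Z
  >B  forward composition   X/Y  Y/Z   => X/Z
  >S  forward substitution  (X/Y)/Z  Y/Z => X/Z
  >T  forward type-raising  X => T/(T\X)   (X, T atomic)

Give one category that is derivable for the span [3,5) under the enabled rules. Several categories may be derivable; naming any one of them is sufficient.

[0,5] S   <
  [0,1] "which" : S\N
  [1,5] S\(S\N)   >
    [1,2] "cat" : (S\(S\N))/NP
    [2,5] NP   <
      [2,3] "ate" : S
      [3,5] NP\S   >
        [3,4] "dog" : (NP\S)/N
        [4,5] "often" : N

NP\S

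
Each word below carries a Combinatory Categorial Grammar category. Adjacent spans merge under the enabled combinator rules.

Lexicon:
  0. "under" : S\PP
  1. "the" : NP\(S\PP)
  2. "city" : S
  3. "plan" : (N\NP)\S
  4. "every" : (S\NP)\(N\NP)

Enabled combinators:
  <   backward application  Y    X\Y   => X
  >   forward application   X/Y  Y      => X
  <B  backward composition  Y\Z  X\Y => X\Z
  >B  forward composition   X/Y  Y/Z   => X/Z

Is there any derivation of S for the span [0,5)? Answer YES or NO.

[0,5] S   <
  [0,2] NP   <
    [0,1] "under" : S\PP
    [1,2] "the" : NP\(S\PP)
  [2,5] S\NP   <
    [2,4] N\NP   <
      [2,3] "city" : S
      [3,4] "plan" : (N\NP)\S
    [4,5] "every" : (S\NP)\(N\NP)

YES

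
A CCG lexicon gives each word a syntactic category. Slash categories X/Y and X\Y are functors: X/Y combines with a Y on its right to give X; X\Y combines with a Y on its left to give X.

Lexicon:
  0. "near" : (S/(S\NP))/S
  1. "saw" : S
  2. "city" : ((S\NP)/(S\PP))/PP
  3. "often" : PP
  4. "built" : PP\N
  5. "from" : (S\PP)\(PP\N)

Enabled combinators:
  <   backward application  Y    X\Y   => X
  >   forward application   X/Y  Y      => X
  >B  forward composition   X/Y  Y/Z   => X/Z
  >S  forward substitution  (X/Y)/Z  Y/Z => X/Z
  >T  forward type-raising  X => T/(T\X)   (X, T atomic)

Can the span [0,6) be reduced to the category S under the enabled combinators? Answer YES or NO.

[0,6] S   >
  [0,2] S/(S\NP)   >
    [0,1] "near" : (S/(S\NP))/S
    [1,2] "saw" : S
  [2,6] S\NP   >
    [2,4] (S\NP)/(S\PP)   >
      [2,3] "city" : ((S\NP)/(S\PP))/PP
      [3,4] "often" : PP
    [4,6] S\PP   <
      [4,5] "built" : PP\N
      [5,6] "from" : (S\PP)\(PP\N)

YES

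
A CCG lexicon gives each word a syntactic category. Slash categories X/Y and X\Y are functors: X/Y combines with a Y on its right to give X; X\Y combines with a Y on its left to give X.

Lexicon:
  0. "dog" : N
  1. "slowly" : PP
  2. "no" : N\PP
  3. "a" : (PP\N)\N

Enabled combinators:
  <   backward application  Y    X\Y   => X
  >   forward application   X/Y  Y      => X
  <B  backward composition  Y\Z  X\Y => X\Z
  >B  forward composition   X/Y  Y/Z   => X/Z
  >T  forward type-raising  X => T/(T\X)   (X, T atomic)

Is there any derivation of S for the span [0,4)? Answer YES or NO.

NO

N PP N\PP (PP\N)\N
CKY chart[0,4] = {N/(N\PP), NP/(NP\PP), PP, PP/(PP\PP), S/(S\PP)}; S ∉ chart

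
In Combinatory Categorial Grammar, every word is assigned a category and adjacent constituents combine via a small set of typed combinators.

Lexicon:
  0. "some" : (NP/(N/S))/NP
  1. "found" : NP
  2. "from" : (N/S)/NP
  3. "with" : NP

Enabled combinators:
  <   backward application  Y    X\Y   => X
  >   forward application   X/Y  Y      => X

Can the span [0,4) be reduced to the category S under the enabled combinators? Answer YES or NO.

(NP/(N/S))/NP NP (N/S)/NP NP
CKY chart[0,4] = {NP}; S ∉ chart

NO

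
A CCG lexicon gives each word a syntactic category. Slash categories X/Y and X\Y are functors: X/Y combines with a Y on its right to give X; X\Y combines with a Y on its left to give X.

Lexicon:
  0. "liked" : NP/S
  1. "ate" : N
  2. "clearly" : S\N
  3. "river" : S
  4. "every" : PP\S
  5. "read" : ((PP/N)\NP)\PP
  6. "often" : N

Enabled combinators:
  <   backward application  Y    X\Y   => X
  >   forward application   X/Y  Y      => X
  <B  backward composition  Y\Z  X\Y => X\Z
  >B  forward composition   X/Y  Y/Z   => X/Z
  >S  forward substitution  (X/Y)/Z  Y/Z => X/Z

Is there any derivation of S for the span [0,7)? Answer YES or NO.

NP/S N S\N S PP\S ((PP/N)\NP)\PP N
CKY chart[0,7] = {PP}; S ∉ chart

NO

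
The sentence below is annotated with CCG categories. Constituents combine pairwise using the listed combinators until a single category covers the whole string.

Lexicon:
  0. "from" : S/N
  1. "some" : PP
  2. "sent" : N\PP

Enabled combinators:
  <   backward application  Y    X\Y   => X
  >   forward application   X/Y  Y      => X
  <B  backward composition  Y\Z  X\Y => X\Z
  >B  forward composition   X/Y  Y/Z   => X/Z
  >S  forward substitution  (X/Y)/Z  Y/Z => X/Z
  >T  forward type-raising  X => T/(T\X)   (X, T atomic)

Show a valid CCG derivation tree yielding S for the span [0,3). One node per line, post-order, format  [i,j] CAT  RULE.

[0,1] S/N  lex  "from"
[1,2] PP  lex  "some"
[1,2] N/(N\PP)  >T
[2,3] N\PP  lex  "sent"
[1,3] N  >  k=2
[0,3] S  >  k=1

[0,3] S   >
  [0,1] "from" : S/N
  [1,3] N   >
    [1,2] N/(N\PP)   >T
      [1,2] "some" : PP
    [2,3] "sent" : N\PP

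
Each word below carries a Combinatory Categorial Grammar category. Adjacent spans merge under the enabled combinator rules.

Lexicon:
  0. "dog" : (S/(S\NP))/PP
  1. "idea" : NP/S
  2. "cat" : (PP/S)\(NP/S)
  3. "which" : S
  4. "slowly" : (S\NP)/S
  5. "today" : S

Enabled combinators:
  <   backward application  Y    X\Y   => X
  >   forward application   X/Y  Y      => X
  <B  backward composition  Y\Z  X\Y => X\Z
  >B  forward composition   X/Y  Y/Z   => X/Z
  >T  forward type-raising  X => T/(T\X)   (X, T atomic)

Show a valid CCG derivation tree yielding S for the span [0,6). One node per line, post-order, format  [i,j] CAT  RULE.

[0,6] S   >
  [0,4] S/(S\NP)   >
    [0,1] "dog" : (S/(S\NP))/PP
    [1,4] PP   >
      [1,3] PP/S   <
        [1,2] "idea" : NP/S
        [2,3] "cat" : (PP/S)\(NP/S)
      [3,4] "which" : S
  [4,6] S\NP   >
    [4,5] "slowly" : (S\NP)/S
    [5,6] "today" : S

[0,1] (S/(S\NP))/PP  lex  "dog"
[1,2] NP/S  lex  "idea"
[2,3] (PP/S)\(NP/S)  lex  "cat"
[1,3] PP/S  <  k=2
[3,4] S  lex  "which"
[1,4] PP  >  k=3
[0,4] S/(S\NP)  >  k=1
[4,5] (S\NP)/S  lex  "slowly"
[5,6] S  lex  "today"
[4,6] S\NP  >  k=5
[0,6] S  >  k=4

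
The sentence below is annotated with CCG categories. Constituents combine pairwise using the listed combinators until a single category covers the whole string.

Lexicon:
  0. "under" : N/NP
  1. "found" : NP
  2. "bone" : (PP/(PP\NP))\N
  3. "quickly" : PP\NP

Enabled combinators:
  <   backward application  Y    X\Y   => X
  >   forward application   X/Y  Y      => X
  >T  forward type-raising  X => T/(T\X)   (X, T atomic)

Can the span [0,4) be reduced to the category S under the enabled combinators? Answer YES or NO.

NO

N/NP NP (PP/(PP\NP))\N PP\NP
CKY chart[0,4] = {N/(N\PP), NP/(NP\PP), PP, PP/(PP\PP), S/(S\PP)}; S ∉ chart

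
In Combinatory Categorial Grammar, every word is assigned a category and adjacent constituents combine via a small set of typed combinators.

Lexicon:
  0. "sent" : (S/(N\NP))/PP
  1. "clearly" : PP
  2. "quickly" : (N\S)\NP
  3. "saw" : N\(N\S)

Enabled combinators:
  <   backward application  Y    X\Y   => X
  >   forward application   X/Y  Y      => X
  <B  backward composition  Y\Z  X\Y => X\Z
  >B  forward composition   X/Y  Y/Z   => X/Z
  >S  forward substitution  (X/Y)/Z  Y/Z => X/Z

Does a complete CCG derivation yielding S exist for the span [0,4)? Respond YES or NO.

[0,4] S   >
  [0,2] S/(N\NP)   >
    [0,1] "sent" : (S/(N\NP))/PP
    [1,2] "clearly" : PP
  [2,4] N\NP   <B
    [2,3] "quickly" : (N\S)\NP
    [3,4] "saw" : N\(N\S)

YES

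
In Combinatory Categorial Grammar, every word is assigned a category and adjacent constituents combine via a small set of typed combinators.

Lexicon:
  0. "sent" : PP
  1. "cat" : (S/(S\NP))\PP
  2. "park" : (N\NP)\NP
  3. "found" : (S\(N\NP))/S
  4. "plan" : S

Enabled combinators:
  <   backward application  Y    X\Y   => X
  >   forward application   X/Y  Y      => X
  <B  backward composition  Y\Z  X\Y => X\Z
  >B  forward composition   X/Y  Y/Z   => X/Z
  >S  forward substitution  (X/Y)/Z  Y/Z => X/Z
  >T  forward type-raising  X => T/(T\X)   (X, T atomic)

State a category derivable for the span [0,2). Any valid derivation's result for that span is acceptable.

S/(S\NP)

[0,5] S   >
  [0,2] S/(S\NP)   <
    [0,1] "sent" : PP
    [1,2] "cat" : (S/(S\NP))\PP
  [2,5] S\NP   <B
    [2,3] "park" : (N\NP)\NP
    [3,5] S\(N\NP)   >
      [3,4] "found" : (S\(N\NP))/S
      [4,5] "plan" : S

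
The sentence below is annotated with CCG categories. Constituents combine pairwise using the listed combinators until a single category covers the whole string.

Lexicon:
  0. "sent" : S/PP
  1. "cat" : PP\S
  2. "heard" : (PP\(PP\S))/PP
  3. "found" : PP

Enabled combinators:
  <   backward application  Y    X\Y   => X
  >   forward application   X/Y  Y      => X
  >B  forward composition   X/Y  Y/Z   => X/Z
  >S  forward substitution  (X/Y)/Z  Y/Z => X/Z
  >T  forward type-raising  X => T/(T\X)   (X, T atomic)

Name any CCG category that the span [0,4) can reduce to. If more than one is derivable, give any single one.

S

[0,4] S   >
  [0,1] "sent" : S/PP
  [1,4] PP   <
    [1,2] "cat" : PP\S
    [2,4] PP\(PP\S)   >
      [2,3] "heard" : (PP\(PP\S))/PP
      [3,4] "found" : PP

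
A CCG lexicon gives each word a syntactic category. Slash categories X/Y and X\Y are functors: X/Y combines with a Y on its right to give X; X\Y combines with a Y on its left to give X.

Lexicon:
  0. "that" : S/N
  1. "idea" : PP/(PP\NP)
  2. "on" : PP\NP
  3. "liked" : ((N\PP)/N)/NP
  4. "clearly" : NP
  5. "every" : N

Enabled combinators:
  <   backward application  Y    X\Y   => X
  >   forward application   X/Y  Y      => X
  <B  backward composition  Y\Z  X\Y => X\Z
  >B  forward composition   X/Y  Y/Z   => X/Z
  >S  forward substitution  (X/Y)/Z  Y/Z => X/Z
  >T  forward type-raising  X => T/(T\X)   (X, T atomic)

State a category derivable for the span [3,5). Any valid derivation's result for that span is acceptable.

(N\PP)/N

[0,6] S   >
  [0,1] "that" : S/N
  [1,6] N   <
    [1,3] PP   >
      [1,2] "idea" : PP/(PP\NP)
      [2,3] "on" : PP\NP
    [3,6] N\PP   >
      [3,5] (N\PP)/N   >
        [3,4] "liked" : ((N\PP)/N)/NP
        [4,5] "clearly" : NP
      [5,6] "every" : N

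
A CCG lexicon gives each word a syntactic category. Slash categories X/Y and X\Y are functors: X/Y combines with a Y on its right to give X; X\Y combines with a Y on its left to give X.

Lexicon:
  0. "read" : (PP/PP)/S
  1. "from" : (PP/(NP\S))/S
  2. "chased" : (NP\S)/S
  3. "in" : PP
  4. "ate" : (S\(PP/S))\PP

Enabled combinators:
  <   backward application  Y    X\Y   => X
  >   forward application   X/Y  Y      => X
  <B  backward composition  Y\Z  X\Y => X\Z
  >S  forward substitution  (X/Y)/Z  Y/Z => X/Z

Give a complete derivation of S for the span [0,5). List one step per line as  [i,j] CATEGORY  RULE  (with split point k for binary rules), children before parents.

[0,5] S   <
  [0,3] PP/S   >S
    [0,1] "read" : (PP/PP)/S
    [1,3] PP/S   >S
      [1,2] "from" : (PP/(NP\S))/S
      [2,3] "chased" : (NP\S)/S
  [3,5] S\(PP/S)   <
    [3,4] "in" : PP
    [4,5] "ate" : (S\(PP/S))\PP

[0,1] (PP/PP)/S  lex  "read"
[1,2] (PP/(NP\S))/S  lex  "from"
[2,3] (NP\S)/S  lex  "chased"
[1,3] PP/S  >S  k=2
[0,3] PP/S  >S  k=1
[3,4] PP  lex  "in"
[4,5] (S\(PP/S))\PP  lex  "ate"
[3,5] S\(PP/S)  <  k=4
[0,5] S  <  k=3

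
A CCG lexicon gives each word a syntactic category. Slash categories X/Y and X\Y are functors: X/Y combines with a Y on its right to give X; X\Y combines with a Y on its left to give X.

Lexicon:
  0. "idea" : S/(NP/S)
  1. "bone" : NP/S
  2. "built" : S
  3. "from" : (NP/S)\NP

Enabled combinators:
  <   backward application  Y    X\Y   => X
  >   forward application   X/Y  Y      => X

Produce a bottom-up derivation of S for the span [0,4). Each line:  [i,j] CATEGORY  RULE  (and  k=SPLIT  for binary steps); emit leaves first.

[0,1] S/(NP/S)  lex  "idea"
[1,2] NP/S  lex  "bone"
[2,3] S  lex  "built"
[1,3] NP  >  k=2
[3,4] (NP/S)\NP  lex  "from"
[1,4] NP/S  <  k=3
[0,4] S  >  k=1

[0,4] S   >
  [0,1] "idea" : S/(NP/S)
  [1,4] NP/S   <
    [1,3] NP   >
      [1,2] "bone" : NP/S
      [2,3] "built" : S
    [3,4] "from" : (NP/S)\NP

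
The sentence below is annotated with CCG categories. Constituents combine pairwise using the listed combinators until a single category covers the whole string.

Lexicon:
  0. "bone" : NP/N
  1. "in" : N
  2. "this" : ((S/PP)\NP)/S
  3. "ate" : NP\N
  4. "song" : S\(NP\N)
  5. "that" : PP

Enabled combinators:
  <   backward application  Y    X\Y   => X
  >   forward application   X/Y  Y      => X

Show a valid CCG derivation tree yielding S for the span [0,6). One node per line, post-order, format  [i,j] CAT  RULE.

[0,6] S   >
  [0,5] S/PP   <
    [0,2] NP   >
      [0,1] "bone" : NP/N
      [1,2] "in" : N
    [2,5] (S/PP)\NP   >
      [2,3] "this" : ((S/PP)\NP)/S
      [3,5] S   <
        [3,4] "ate" : NP\N
        [4,5] "song" : S\(NP\N)
  [5,6] "that" : PP

[0,1] NP/N  lex  "bone"
[1,2] N  lex  "in"
[0,2] NP  >  k=1
[2,3] ((S/PP)\NP)/S  lex  "this"
[3,4] NP\N  lex  "ate"
[4,5] S\(NP\N)  lex  "song"
[3,5] S  <  k=4
[2,5] (S/PP)\NP  >  k=3
[0,5] S/PP  <  k=2
[5,6] PP  lex  "that"
[0,6] S  >  k=5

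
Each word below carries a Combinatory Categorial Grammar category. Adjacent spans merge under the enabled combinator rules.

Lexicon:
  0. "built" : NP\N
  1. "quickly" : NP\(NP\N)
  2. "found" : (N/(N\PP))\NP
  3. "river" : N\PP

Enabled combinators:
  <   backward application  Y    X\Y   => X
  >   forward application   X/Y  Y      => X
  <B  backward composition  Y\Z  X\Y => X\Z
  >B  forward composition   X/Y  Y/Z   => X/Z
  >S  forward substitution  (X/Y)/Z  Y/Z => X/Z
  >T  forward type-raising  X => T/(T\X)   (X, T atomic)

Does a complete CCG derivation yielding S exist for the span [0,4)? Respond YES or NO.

NP\N NP\(NP\N) (N/(N\PP))\NP N\PP
CKY chart[0,4] = {N, N/(N\N), NP/(NP\N), PP/(PP\N), S/(S\N)}; S ∉ chart

NO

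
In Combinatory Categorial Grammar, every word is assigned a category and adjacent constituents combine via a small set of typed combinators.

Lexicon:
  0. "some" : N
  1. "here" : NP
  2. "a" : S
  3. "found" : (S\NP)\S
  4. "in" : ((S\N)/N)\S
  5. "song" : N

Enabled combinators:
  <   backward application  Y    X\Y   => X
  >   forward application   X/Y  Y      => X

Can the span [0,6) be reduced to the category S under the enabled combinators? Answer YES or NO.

YES

[0,6] S   <
  [0,1] "some" : N
  [1,6] S\N   >
    [1,5] (S\N)/N   <
      [1,4] S   <
        [1,2] "here" : NP
        [2,4] S\NP   <
          [2,3] "a" : S
          [3,4] "found" : (S\NP)\S
      [4,5] "in" : ((S\N)/N)\S
    [5,6] "song" : N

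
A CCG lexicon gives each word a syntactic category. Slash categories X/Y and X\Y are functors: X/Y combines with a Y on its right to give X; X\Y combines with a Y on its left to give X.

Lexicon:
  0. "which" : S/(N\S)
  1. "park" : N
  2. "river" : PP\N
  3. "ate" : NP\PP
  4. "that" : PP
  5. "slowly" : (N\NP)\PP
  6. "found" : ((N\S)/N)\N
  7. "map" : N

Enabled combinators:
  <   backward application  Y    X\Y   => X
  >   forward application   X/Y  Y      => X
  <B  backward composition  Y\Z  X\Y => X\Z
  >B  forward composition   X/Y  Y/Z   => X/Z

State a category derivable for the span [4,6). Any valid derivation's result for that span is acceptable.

[0,8] S   >
  [0,1] "which" : S/(N\S)
  [1,8] N\S   >
    [1,7] (N\S)/N   <
      [1,6] N   <
        [1,4] NP   <
          [1,2] "park" : N
          [2,4] NP\N   <B
            [2,3] "river" : PP\N
            [3,4] "ate" : NP\PP
        [4,6] N\NP   <
          [4,5] "that" : PP
          [5,6] "slowly" : (N\NP)\PP
      [6,7] "found" : ((N\S)/N)\N
    [7,8] "map" : N

N\NP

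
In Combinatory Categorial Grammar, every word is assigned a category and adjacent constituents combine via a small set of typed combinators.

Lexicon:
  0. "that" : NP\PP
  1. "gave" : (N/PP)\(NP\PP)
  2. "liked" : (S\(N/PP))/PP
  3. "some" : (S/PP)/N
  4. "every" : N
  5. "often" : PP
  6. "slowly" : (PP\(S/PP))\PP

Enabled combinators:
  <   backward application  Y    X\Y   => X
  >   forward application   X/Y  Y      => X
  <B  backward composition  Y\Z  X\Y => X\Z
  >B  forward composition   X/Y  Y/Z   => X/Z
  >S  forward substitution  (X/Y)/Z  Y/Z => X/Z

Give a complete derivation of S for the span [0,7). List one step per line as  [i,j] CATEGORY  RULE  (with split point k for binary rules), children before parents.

[0,1] NP\PP  lex  "that"
[1,2] (N/PP)\(NP\PP)  lex  "gave"
[0,2] N/PP  <  k=1
[2,3] (S\(N/PP))/PP  lex  "liked"
[3,4] (S/PP)/N  lex  "some"
[4,5] N  lex  "every"
[3,5] S/PP  >  k=4
[5,6] PP  lex  "often"
[6,7] (PP\(S/PP))\PP  lex  "slowly"
[5,7] PP\(S/PP)  <  k=6
[3,7] PP  <  k=5
[2,7] S\(N/PP)  >  k=3
[0,7] S  <  k=2

[0,7] S   <
  [0,2] N/PP   <
    [0,1] "that" : NP\PP
    [1,2] "gave" : (N/PP)\(NP\PP)
  [2,7] S\(N/PP)   >
    [2,3] "liked" : (S\(N/PP))/PP
    [3,7] PP   <
      [3,5] S/PP   >
        [3,4] "some" : (S/PP)/N
        [4,5] "every" : N
      [5,7] PP\(S/PP)   <
        [5,6] "often" : PP
        [6,7] "slowly" : (PP\(S/PP))\PP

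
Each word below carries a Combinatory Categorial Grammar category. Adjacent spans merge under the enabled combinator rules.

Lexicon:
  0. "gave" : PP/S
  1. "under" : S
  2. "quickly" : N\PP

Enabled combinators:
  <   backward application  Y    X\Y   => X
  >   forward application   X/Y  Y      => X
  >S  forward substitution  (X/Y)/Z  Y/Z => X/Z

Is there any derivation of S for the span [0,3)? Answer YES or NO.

PP/S S N\PP
CKY chart[0,3] = {N}; S ∉ chart

NO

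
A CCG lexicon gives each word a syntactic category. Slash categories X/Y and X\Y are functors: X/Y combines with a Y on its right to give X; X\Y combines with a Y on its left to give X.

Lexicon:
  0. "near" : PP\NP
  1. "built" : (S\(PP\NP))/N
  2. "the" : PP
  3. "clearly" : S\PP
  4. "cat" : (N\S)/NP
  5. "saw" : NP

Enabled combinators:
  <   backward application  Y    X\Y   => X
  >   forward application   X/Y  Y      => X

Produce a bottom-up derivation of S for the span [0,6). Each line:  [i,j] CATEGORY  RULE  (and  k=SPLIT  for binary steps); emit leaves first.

[0,1] PP\NP  lex  "near"
[1,2] (S\(PP\NP))/N  lex  "built"
[2,3] PP  lex  "the"
[3,4] S\PP  lex  "clearly"
[2,4] S  <  k=3
[4,5] (N\S)/NP  lex  "cat"
[5,6] NP  lex  "saw"
[4,6] N\S  >  k=5
[2,6] N  <  k=4
[1,6] S\(PP\NP)  >  k=2
[0,6] S  <  k=1

[0,6] S   <
  [0,1] "near" : PP\NP
  [1,6] S\(PP\NP)   >
    [1,2] "built" : (S\(PP\NP))/N
    [2,6] N   <
      [2,4] S   <
        [2,3] "the" : PP
        [3,4] "clearly" : S\PP
      [4,6] N\S   >
        [4,5] "cat" : (N\S)/NP
        [5,6] "saw" : NP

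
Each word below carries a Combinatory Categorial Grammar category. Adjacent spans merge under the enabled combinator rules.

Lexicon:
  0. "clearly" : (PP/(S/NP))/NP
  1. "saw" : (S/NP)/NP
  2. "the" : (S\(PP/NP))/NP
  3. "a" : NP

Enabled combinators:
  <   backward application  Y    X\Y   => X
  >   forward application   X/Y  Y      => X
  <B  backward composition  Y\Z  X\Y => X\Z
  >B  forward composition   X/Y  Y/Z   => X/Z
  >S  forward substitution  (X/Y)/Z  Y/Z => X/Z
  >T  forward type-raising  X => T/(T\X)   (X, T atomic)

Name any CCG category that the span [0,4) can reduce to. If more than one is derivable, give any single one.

S

[0,4] S   <
  [0,2] PP/NP   >S
    [0,1] "clearly" : (PP/(S/NP))/NP
    [1,2] "saw" : (S/NP)/NP
  [2,4] S\(PP/NP)   >
    [2,3] "the" : (S\(PP/NP))/NP
    [3,4] "a" : NP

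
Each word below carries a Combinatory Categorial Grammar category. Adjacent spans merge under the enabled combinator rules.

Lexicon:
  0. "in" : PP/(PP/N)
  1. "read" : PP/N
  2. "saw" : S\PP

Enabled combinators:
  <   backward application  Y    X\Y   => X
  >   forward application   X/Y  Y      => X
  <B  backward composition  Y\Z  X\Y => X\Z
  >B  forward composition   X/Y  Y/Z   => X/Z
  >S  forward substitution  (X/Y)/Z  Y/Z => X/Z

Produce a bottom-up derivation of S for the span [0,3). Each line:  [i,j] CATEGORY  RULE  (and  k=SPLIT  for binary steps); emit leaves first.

[0,1] PP/(PP/N)  lex  "in"
[1,2] PP/N  lex  "read"
[0,2] PP  >  k=1
[2,3] S\PP  lex  "saw"
[0,3] S  <  k=2

[0,3] S   <
  [0,2] PP   >
    [0,1] "in" : PP/(PP/N)
    [1,2] "read" : PP/N
  [2,3] "saw" : S\PP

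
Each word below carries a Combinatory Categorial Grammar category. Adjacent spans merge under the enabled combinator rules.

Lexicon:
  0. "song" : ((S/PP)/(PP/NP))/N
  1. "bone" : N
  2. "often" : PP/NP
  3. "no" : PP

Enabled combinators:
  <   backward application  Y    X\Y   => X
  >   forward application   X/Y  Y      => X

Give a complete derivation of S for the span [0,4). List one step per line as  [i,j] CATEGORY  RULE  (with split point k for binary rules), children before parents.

[0,4] S   >
  [0,3] S/PP   >
    [0,2] (S/PP)/(PP/NP)   >
      [0,1] "song" : ((S/PP)/(PP/NP))/N
      [1,2] "bone" : N
    [2,3] "often" : PP/NP
  [3,4] "no" : PP

[0,1] ((S/PP)/(PP/NP))/N  lex  "song"
[1,2] N  lex  "bone"
[0,2] (S/PP)/(PP/NP)  >  k=1
[2,3] PP/NP  lex  "often"
[0,3] S/PP  >  k=2
[3,4] PP  lex  "no"
[0,4] S  >  k=3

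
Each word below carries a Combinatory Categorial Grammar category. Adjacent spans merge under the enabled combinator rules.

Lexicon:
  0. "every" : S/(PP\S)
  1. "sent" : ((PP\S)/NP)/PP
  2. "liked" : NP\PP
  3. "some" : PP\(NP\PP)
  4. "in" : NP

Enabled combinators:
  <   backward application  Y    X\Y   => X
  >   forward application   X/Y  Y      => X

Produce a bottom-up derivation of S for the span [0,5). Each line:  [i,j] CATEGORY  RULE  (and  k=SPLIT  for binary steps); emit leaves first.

[0,1] S/(PP\S)  lex  "every"
[1,2] ((PP\S)/NP)/PP  lex  "sent"
[2,3] NP\PP  lex  "liked"
[3,4] PP\(NP\PP)  lex  "some"
[2,4] PP  <  k=3
[1,4] (PP\S)/NP  >  k=2
[4,5] NP  lex  "in"
[1,5] PP\S  >  k=4
[0,5] S  >  k=1

[0,5] S   >
  [0,1] "every" : S/(PP\S)
  [1,5] PP\S   >
    [1,4] (PP\S)/NP   >
      [1,2] "sent" : ((PP\S)/NP)/PP
      [2,4] PP   <
        [2,3] "liked" : NP\PP
        [3,4] "some" : PP\(NP\PP)
    [4,5] "in" : NP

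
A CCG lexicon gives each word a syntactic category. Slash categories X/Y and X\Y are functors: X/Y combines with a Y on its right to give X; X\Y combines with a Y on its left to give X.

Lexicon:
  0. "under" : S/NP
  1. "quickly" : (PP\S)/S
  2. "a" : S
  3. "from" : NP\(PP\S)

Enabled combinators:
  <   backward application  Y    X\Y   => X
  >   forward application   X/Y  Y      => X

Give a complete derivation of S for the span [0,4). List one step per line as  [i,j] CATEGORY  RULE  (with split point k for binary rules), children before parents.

[0,1] S/NP  lex  "under"
[1,2] (PP\S)/S  lex  "quickly"
[2,3] S  lex  "a"
[1,3] PP\S  >  k=2
[3,4] NP\(PP\S)  lex  "from"
[1,4] NP  <  k=3
[0,4] S  >  k=1

[0,4] S   >
  [0,1] "under" : S/NP
  [1,4] NP   <
    [1,3] PP\S   >
      [1,2] "quickly" : (PP\S)/S
      [2,3] "a" : S
    [3,4] "from" : NP\(PP\S)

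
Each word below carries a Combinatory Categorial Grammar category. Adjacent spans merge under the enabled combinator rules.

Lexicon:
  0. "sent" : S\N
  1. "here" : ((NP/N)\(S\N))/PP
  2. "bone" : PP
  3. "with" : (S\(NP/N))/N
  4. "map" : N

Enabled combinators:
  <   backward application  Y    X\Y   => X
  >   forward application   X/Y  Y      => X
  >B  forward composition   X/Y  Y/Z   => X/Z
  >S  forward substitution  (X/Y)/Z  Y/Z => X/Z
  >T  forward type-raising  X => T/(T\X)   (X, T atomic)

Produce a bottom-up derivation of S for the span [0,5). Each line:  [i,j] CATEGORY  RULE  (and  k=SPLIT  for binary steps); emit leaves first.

[0,1] S\N  lex  "sent"
[1,2] ((NP/N)\(S\N))/PP  lex  "here"
[2,3] PP  lex  "bone"
[1,3] (NP/N)\(S\N)  >  k=2
[0,3] NP/N  <  k=1
[3,4] (S\(NP/N))/N  lex  "with"
[4,5] N  lex  "map"
[3,5] S\(NP/N)  >  k=4
[0,5] S  <  k=3

[0,5] S   <
  [0,3] NP/N   <
    [0,1] "sent" : S\N
    [1,3] (NP/N)\(S\N)   >
      [1,2] "here" : ((NP/N)\(S\N))/PP
      [2,3] "bone" : PP
  [3,5] S\(NP/N)   >
    [3,4] "with" : (S\(NP/N))/N
    [4,5] "map" : N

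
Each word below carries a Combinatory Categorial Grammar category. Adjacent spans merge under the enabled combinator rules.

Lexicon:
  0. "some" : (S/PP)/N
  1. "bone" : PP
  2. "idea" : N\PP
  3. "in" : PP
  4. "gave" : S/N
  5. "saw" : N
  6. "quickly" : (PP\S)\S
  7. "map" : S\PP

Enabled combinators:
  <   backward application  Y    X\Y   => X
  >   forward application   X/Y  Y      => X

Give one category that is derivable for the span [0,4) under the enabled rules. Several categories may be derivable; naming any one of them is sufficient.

S

[0,8] S   <
  [0,7] PP   <
    [0,4] S   >
      [0,3] S/PP   >
        [0,1] "some" : (S/PP)/N
        [1,3] N   <
          [1,2] "bone" : PP
          [2,3] "idea" : N\PP
      [3,4] "in" : PP
    [4,7] PP\S   <
      [4,6] S   >
        [4,5] "gave" : S/N
        [5,6] "saw" : N
      [6,7] "quickly" : (PP\S)\S
  [7,8] "map" : S\PP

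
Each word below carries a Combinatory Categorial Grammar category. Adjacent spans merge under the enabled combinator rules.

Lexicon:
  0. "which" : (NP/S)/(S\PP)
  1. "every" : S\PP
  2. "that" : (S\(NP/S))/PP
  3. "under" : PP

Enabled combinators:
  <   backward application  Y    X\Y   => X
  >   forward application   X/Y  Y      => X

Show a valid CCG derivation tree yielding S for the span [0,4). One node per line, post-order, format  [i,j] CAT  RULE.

[0,4] S   <
  [0,2] NP/S   >
    [0,1] "which" : (NP/S)/(S\PP)
    [1,2] "every" : S\PP
  [2,4] S\(NP/S)   >
    [2,3] "that" : (S\(NP/S))/PP
    [3,4] "under" : PP

[0,1] (NP/S)/(S\PP)  lex  "which"
[1,2] S\PP  lex  "every"
[0,2] NP/S  >  k=1
[2,3] (S\(NP/S))/PP  lex  "that"
[3,4] PP  lex  "under"
[2,4] S\(NP/S)  >  k=3
[0,4] S  <  k=2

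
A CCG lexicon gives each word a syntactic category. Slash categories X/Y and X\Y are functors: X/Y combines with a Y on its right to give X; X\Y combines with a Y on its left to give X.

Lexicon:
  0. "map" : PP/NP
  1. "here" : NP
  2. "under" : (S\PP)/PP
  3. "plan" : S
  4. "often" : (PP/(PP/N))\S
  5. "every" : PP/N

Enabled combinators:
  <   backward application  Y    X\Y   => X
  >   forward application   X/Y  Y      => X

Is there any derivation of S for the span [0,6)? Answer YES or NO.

YES

[0,6] S   <
  [0,2] PP   >
    [0,1] "map" : PP/NP
    [1,2] "here" : NP
  [2,6] S\PP   >
    [2,3] "under" : (S\PP)/PP
    [3,6] PP   >
      [3,5] PP/(PP/N)   <
        [3,4] "plan" : S
        [4,5] "often" : (PP/(PP/N))\S
      [5,6] "every" : PP/N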